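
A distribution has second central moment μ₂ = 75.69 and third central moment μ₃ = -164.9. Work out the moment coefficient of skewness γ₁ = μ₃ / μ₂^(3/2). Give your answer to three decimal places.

σ = √μ₂ = √75.69 = 8.70000
σ³ = μ₂^(3/2) = 658.50300
γ₁ = μ₃/σ³ = -164.9 / 658.50300 ≈ -0.250

-0.250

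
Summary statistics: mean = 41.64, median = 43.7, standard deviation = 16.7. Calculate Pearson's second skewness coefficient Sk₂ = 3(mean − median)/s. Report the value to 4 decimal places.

Sk₂ = 3(41.64 − 43.7) / 16.7 = 3 × -2.0600 / 16.7
    = -6.1800 / 16.7 ≈ -0.3701

-0.3701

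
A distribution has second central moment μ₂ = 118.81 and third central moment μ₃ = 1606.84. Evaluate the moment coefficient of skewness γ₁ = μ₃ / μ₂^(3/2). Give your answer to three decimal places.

σ = √μ₂ = √118.81 = 10.90000
σ³ = μ₂^(3/2) = 1295.02900
γ₁ = μ₃/σ³ = 1606.84 / 1295.02900 ≈ 1.241

1.241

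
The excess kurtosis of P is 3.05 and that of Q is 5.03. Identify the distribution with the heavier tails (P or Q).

Higher excess kurtosis ⇒ heavier tails relative to the normal distribution.
3.05 vs 5.03: the larger is 5.03, so Q has heavier tails.

Q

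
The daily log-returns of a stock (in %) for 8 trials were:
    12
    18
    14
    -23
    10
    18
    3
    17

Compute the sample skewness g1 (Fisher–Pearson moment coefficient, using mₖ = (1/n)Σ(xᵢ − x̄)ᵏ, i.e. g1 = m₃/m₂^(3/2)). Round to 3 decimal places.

-1.733

x̄ = (12 + 18 + 14 - 23 + 10 + 18 + 3 + 17) / 8 = 8.6250
deviations (xᵢ − x̄): 3.3750, 9.3750, 5.3750, -31.6250, 1.3750, 9.3750, -5.6250, 8.3750
Σ(xᵢ − x̄)² = 1319.8750 ⇒ m₂ = 1319.8750/8 = 164.98438
Σ(xᵢ − x̄)³ = -29375.7188 ⇒ m₃ = -29375.7188/8 = -3671.96484
m₂^(3/2) = 164.98438^(1.5) = 2119.16232
g1 = m₃ / m₂^(3/2) = -3671.96484 / 2119.16232 ≈ -1.733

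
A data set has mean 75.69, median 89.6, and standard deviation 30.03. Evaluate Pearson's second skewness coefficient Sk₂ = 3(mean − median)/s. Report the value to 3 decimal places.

Sk₂ = 3(75.69 − 89.6) / 30.03 = 3 × -13.9100 / 30.03
    = -41.7300 / 30.03 ≈ -1.390

-1.390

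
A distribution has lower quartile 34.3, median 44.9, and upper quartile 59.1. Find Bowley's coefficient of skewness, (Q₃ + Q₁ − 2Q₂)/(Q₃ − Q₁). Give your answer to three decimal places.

0.145

numerator: Q₃ + Q₁ − 2Q₂ = 59.1 + 34.3 − 2×44.9 = 3.6000
denominator: Q₃ − Q₁ = 59.1 − 34.3 = 24.8000
Bowley skewness = 3.6000 / 24.8000 ≈ 0.145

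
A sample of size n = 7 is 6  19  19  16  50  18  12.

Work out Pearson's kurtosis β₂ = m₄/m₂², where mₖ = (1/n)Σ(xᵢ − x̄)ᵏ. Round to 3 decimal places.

x̄ = 20.0000
Σ(xᵢ − x̄)² = 1182.0000 ⇒ m₂ = 168.85714
Σ(xᵢ − x̄)⁴ = 852786.0000 ⇒ m₄ = 121826.57143
m₂² = 28512.73469
β₂ = m₄/m₂² = 121826.57143 / 28512.73469 ≈ 4.273

4.273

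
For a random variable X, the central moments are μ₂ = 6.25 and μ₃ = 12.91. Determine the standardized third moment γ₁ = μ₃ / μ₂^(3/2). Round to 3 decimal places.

σ = √μ₂ = √6.25 = 2.50000
σ³ = μ₂^(3/2) = 15.62500
γ₁ = μ₃/σ³ = 12.91 / 15.62500 ≈ 0.826

0.826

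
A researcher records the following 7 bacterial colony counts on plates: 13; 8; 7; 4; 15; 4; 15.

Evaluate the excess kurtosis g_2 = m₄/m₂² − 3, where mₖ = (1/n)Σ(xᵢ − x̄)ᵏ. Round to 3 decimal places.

-1.653

x̄ = 9.4286
Σ(xᵢ − x̄)² = 141.7143 ⇒ m₂ = 20.24490
Σ(xᵢ − x̄)⁴ = 3865.5977 ⇒ m₄ = 552.22824
m₂² = 409.85589
g_2 = m₄/m₂² − 3 = 1.34737 − 3 ≈ -1.653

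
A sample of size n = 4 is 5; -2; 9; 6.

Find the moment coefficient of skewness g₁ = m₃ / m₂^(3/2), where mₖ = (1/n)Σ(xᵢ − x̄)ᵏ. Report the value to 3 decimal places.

-0.687

x̄ = (5 - 2 + 9 + 6) / 4 = 4.5000
deviations (xᵢ − x̄): 0.5000, -6.5000, 4.5000, 1.5000
Σ(xᵢ − x̄)² = 65.0000 ⇒ m₂ = 65.0000/4 = 16.25000
Σ(xᵢ − x̄)³ = -180.0000 ⇒ m₃ = -180.0000/4 = -45.00000
m₂^(3/2) = 16.25000^(1.5) = 65.50584
g₁ = m₃ / m₂^(3/2) = -45.00000 / 65.50584 ≈ -0.687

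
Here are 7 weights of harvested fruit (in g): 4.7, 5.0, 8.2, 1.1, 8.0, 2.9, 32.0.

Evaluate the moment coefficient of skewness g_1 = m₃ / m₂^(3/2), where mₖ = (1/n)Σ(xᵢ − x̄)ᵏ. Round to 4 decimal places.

x̄ = (4.7 + 5.0 + 8.2 + 1.1 + 8.0 + 2.9 + 32.0) / 7 = 8.8429
deviations (xᵢ − x̄): -4.1429, -3.8429, -0.6429, -7.7429, -0.8429, -5.9429, 23.1571
Σ(xᵢ − x̄)² = 664.5771 ⇒ m₂ = 664.5771/7 = 94.93959
Σ(xᵢ − x̄)³ = 11615.2888 ⇒ m₃ = 11615.2888/7 = 1659.32697
m₂^(3/2) = 94.93959^(1.5) = 925.06242
g_1 = m₃ / m₂^(3/2) = 1659.32697 / 925.06242 ≈ 1.7937

1.7937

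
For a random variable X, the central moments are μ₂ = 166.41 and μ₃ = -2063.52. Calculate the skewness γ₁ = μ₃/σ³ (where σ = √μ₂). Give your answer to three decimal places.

σ = √μ₂ = √166.41 = 12.90000
σ³ = μ₂^(3/2) = 2146.68900
γ₁ = μ₃/σ³ = -2063.52 / 2146.68900 ≈ -0.961

-0.961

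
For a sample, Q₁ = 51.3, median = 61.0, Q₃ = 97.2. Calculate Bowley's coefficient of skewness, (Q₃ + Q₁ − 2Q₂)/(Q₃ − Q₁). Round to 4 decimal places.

0.5773

numerator: Q₃ + Q₁ − 2Q₂ = 97.2 + 51.3 − 2×61.0 = 26.5000
denominator: Q₃ − Q₁ = 97.2 − 51.3 = 45.9000
Bowley skewness = 26.5000 / 45.9000 ≈ 0.5773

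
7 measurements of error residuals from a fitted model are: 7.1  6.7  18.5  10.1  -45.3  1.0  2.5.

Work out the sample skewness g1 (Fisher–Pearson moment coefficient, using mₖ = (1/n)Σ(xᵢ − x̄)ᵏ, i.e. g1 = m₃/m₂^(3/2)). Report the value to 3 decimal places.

x̄ = (7.1 + 6.7 + 18.5 + 10.1 - 45.3 + 1.0 + 2.5) / 7 = 0.0857
deviations (xᵢ − x̄): 7.0143, 6.6143, 18.4143, 10.0143, -45.3857, 0.9143, 2.4143
Σ(xᵢ − x̄)² = 2598.8486 ⇒ m₂ = 2598.8486/7 = 371.26408
Σ(xᵢ − x̄)³ = -85590.7318 ⇒ m₃ = -85590.7318/7 = -12227.24739
m₂^(3/2) = 371.26408^(1.5) = 7153.59588
g1 = m₃ / m₂^(3/2) = -12227.24739 / 7153.59588 ≈ -1.709

-1.709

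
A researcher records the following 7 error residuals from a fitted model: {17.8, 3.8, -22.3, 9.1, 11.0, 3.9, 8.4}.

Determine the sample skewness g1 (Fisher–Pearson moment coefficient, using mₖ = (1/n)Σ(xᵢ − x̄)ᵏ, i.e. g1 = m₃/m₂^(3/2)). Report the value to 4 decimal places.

-1.4391

x̄ = (17.8 + 3.8 - 22.3 + 9.1 + 11.0 + 3.9 + 8.4) / 7 = 4.5286
deviations (xᵢ − x̄): 13.2714, -0.7286, -26.8286, 4.5714, 6.4714, -0.6286, 3.8714
Σ(xᵢ − x̄)² = 974.5943 ⇒ m₂ = 974.5943/7 = 139.22776
Σ(xᵢ − x̄)³ = -16549.0108 ⇒ m₃ = -16549.0108/7 = -2364.14440
m₂^(3/2) = 139.22776^(1.5) = 1642.81527
g1 = m₃ / m₂^(3/2) = -2364.14440 / 1642.81527 ≈ -1.4391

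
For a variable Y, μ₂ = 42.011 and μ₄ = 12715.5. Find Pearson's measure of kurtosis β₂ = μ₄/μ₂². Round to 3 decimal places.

7.205

μ₂² = 42.011² = 1764.92412
μ₄/μ₂² = 12715.5 / 1764.92412 = 7.20456
β₂ ≈ 7.205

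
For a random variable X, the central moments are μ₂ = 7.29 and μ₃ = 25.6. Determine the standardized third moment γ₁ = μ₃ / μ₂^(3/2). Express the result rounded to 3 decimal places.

σ = √μ₂ = √7.29 = 2.70000
σ³ = μ₂^(3/2) = 19.68300
γ₁ = μ₃/σ³ = 25.6 / 19.68300 ≈ 1.301

1.301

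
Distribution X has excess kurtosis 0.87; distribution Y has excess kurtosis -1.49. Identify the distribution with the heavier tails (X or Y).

X

Higher excess kurtosis ⇒ heavier tails relative to the normal distribution.
0.87 vs -1.49: the larger is 0.87, so X has heavier tails. (X is leptokurtic — heavier-than-normal tails; the other is platykurtic.)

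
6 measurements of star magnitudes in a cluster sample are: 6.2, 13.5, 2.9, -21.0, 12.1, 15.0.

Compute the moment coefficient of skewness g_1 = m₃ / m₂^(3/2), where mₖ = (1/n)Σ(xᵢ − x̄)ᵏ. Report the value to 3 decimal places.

-1.353

x̄ = (6.2 + 13.5 + 2.9 - 21.0 + 12.1 + 15.0) / 6 = 4.7833
deviations (xᵢ − x̄): 1.4167, 8.7167, -1.8833, -25.7833, 7.3167, 10.2167
Σ(xᵢ − x̄)² = 904.2283 ⇒ m₂ = 904.2283/6 = 150.70472
Σ(xᵢ − x̄)³ = -15023.6876 ⇒ m₃ = -15023.6876/6 = -2503.94793
m₂^(3/2) = 150.70472^(1.5) = 1850.07908
g_1 = m₃ / m₂^(3/2) = -2503.94793 / 1850.07908 ≈ -1.353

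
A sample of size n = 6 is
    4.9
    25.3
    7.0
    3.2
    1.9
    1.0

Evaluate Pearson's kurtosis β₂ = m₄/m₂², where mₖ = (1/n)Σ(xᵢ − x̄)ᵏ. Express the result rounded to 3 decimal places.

3.807

x̄ = 7.2167
Σ(xᵢ − x̄)² = 415.4683 ⇒ m₂ = 69.24472
Σ(xᵢ − x̄)⁴ = 109515.2479 ⇒ m₄ = 18252.54131
m₂² = 4794.83156
β₂ = m₄/m₂² = 18252.54131 / 4794.83156 ≈ 3.807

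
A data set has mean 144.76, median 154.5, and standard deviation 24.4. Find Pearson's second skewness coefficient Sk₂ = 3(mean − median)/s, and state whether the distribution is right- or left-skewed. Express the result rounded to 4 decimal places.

-1.1975, left-skewed

Sk₂ = 3(144.76 − 154.5) / 24.4 = 3 × -9.7400 / 24.4
    = -29.2200 / 24.4 ≈ -1.1975
Sk₂ < 0 ⇒ mean < median ⇒ left-skewed (negative skew).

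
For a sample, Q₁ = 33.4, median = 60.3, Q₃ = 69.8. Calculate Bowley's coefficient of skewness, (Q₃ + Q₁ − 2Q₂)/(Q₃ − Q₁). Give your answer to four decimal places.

-0.4780

numerator: Q₃ + Q₁ − 2Q₂ = 69.8 + 33.4 − 2×60.3 = -17.4000
denominator: Q₃ − Q₁ = 69.8 − 33.4 = 36.4000
Bowley skewness = -17.4000 / 36.4000 ≈ -0.4780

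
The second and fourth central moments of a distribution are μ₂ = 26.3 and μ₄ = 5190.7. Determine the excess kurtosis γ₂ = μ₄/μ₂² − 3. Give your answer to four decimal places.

4.5044

μ₂² = 26.3² = 691.69000
μ₄/μ₂² = 5190.7 / 691.69000 = 7.50437
γ₂ = 7.50437 − 3 ≈ 4.5044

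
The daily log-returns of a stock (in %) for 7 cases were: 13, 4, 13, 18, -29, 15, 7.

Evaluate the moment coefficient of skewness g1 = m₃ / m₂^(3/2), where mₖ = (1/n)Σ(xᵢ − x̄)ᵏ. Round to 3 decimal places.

-1.689

x̄ = (13 + 4 + 13 + 18 - 29 + 15 + 7) / 7 = 5.8571
deviations (xᵢ − x̄): 7.1429, -1.8571, 7.1429, 12.1429, -34.8571, 9.1429, 1.1429
Σ(xᵢ − x̄)² = 1552.8571 ⇒ m₂ = 1552.8571/7 = 221.83673
Σ(xᵢ − x̄)³ = -39073.4694 ⇒ m₃ = -39073.4694/7 = -5581.92420
m₂^(3/2) = 221.83673^(1.5) = 3304.07728
g1 = m₃ / m₂^(3/2) = -5581.92420 / 3304.07728 ≈ -1.689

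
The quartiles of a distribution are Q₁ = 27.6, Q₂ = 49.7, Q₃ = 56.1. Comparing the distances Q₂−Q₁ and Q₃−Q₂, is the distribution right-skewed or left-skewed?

Q₂ − Q₁ = 22.1;  Q₃ − Q₂ = 6.4
Q₂ − Q₁ > Q₃ − Q₂ ⇒ the lower half is more spread out ⇒ left-skewed.

left-skewed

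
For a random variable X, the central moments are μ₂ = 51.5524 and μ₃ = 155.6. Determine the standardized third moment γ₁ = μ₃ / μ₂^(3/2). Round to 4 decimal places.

σ = √μ₂ = √51.5524 = 7.18000
σ³ = μ₂^(3/2) = 370.14623
γ₁ = μ₃/σ³ = 155.6 / 370.14623 ≈ 0.4204

0.4204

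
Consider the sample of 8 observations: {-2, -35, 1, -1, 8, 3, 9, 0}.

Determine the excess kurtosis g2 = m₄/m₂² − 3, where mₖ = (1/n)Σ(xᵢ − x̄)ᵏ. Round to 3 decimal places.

x̄ = -2.1250
Σ(xᵢ − x̄)² = 1348.8750 ⇒ m₂ = 168.60938
Σ(xᵢ − x̄)⁴ = 1194688.9629 ⇒ m₄ = 149336.12036
m₂² = 28429.12134
g2 = m₄/m₂² − 3 = 5.25293 − 3 ≈ 2.253

2.253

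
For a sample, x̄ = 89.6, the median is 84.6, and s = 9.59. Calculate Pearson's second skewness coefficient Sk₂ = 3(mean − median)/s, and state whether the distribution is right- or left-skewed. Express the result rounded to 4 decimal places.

Sk₂ = 3(89.6 − 84.6) / 9.59 = 3 × 5.0000 / 9.59
    = 15.0000 / 9.59 ≈ 1.5641
Sk₂ > 0 ⇒ mean > median ⇒ right-skewed (positive skew).

1.5641, right-skewed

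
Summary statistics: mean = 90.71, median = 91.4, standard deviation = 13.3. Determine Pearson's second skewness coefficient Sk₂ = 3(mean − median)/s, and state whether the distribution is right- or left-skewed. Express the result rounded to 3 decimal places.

Sk₂ = 3(90.71 − 91.4) / 13.3 = 3 × -0.6900 / 13.3
    = -2.0700 / 13.3 ≈ -0.156
Sk₂ < 0 ⇒ mean < median ⇒ left-skewed (negative skew).

-0.156, left-skewed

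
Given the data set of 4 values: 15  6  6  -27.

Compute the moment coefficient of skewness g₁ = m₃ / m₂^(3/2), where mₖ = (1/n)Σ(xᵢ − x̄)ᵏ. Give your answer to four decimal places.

x̄ = (15 + 6 + 6 - 27) / 4 = 0.0000
deviations (xᵢ − x̄): 15.0000, 6.0000, 6.0000, -27.0000
Σ(xᵢ − x̄)² = 1026.0000 ⇒ m₂ = 1026.0000/4 = 256.50000
Σ(xᵢ − x̄)³ = -15876.0000 ⇒ m₃ = -15876.0000/4 = -3969.00000
m₂^(3/2) = 256.50000^(1.5) = 4108.00586
g₁ = m₃ / m₂^(3/2) = -3969.00000 / 4108.00586 ≈ -0.9662

-0.9662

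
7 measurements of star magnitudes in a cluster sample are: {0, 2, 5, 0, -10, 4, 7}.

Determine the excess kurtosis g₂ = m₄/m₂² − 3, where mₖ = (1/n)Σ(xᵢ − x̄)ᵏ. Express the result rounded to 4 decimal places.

x̄ = 1.1429
Σ(xᵢ − x̄)² = 184.8571 ⇒ m₂ = 26.40816
Σ(xᵢ − x̄)⁴ = 16885.3586 ⇒ m₄ = 2412.19409
m₂² = 697.39109
g₂ = m₄/m₂² − 3 = 3.45888 − 3 ≈ 0.4589

0.4589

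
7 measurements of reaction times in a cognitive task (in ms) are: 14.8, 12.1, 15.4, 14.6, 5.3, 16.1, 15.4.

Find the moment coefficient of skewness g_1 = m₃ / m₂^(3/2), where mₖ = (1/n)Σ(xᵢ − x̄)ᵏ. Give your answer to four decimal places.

-1.6252

x̄ = (14.8 + 12.1 + 15.4 + 14.6 + 5.3 + 16.1 + 15.4) / 7 = 13.3857
deviations (xᵢ − x̄): 1.4143, -1.2857, 2.0143, 1.2143, -8.0857, 2.7143, 2.0143
Σ(xᵢ − x̄)² = 85.9886 ⇒ m₂ = 85.9886/7 = 12.28408
Σ(xᵢ − x̄)³ = -489.7978 ⇒ m₃ = -489.7978/7 = -69.97111
m₂^(3/2) = 12.28408^(1.5) = 43.05405
g_1 = m₃ / m₂^(3/2) = -69.97111 / 43.05405 ≈ -1.6252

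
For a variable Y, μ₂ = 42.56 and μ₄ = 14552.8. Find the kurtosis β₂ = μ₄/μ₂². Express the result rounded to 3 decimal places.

μ₂² = 42.56² = 1811.35360
μ₄/μ₂² = 14552.8 / 1811.35360 = 8.03421
β₂ ≈ 8.034

8.034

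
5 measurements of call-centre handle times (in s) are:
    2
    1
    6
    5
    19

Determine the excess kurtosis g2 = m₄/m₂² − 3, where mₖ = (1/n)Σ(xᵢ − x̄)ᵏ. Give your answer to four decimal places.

-0.1347

x̄ = 6.6000
Σ(xᵢ − x̄)² = 209.2000 ⇒ m₂ = 41.84000
Σ(xᵢ − x̄)⁴ = 25080.0160 ⇒ m₄ = 5016.00320
m₂² = 1750.58560
g2 = m₄/m₂² − 3 = 2.86533 − 3 ≈ -0.1347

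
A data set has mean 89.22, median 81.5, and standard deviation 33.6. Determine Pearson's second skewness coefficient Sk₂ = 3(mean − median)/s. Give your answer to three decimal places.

Sk₂ = 3(89.22 − 81.5) / 33.6 = 3 × 7.7200 / 33.6
    = 23.1600 / 33.6 ≈ 0.689

0.689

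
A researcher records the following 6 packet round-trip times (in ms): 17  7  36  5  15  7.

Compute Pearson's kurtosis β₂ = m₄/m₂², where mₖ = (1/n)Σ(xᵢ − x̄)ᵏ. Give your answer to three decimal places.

x̄ = 14.5000
Σ(xᵢ − x̄)² = 671.5000 ⇒ m₂ = 111.91667
Σ(xᵢ − x̄)⁴ = 228187.3750 ⇒ m₄ = 38031.22917
m₂² = 12525.34028
β₂ = m₄/m₂² = 38031.22917 / 12525.34028 ≈ 3.036

3.036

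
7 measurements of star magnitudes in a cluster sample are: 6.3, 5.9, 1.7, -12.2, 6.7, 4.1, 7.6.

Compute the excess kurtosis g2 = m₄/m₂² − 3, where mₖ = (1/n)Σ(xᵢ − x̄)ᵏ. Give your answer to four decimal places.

x̄ = 2.8714
Σ(xᵢ − x̄)² = 287.9743 ⇒ m₂ = 41.13918
Σ(xᵢ − x̄)⁴ = 52537.4672 ⇒ m₄ = 7505.35245
m₂² = 1692.43243
g2 = m₄/m₂² − 3 = 4.43465 − 3 ≈ 1.4347

1.4347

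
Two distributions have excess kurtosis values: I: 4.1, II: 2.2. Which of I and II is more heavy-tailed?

I

Higher excess kurtosis ⇒ heavier tails relative to the normal distribution.
4.1 vs 2.2: the larger is 4.1, so I has heavier tails.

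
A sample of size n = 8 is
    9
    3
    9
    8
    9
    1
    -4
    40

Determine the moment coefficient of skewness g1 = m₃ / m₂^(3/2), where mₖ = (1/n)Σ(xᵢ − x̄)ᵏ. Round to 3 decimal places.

1.671

x̄ = (9 + 3 + 9 + 8 + 9 + 1 - 4 + 40) / 8 = 9.3750
deviations (xᵢ − x̄): -0.3750, -6.3750, -0.3750, -1.3750, -0.3750, -8.3750, -13.3750, 30.6250
Σ(xᵢ − x̄)² = 1229.8750 ⇒ m₂ = 1229.8750/8 = 153.73438
Σ(xᵢ − x̄)³ = 25480.9688 ⇒ m₃ = 25480.9688/8 = 3185.12109
m₂^(3/2) = 153.73438^(1.5) = 1906.14739
g1 = m₃ / m₂^(3/2) = 3185.12109 / 1906.14739 ≈ 1.671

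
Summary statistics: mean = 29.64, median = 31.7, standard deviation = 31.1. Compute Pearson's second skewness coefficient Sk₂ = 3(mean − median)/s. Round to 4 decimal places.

Sk₂ = 3(29.64 − 31.7) / 31.1 = 3 × -2.0600 / 31.1
    = -6.1800 / 31.1 ≈ -0.1987

-0.1987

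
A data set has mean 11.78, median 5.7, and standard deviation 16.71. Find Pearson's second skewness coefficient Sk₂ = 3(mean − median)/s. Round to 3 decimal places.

Sk₂ = 3(11.78 − 5.7) / 16.71 = 3 × 6.0800 / 16.71
    = 18.2400 / 16.71 ≈ 1.092

1.092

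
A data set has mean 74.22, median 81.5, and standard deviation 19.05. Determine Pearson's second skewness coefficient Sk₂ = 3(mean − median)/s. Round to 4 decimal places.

Sk₂ = 3(74.22 − 81.5) / 19.05 = 3 × -7.2800 / 19.05
    = -21.8400 / 19.05 ≈ -1.1465

-1.1465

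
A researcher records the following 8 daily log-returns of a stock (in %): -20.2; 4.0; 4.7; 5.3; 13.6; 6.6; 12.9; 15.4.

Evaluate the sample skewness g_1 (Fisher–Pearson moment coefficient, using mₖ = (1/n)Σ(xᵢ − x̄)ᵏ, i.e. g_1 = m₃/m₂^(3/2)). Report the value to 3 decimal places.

-1.565

x̄ = (-20.2 + 4.0 + 4.7 + 5.3 + 13.6 + 6.6 + 12.9 + 15.4) / 8 = 5.2875
deviations (xᵢ − x̄): -25.4875, -1.2875, -0.5875, 0.0125, 8.3125, 1.3125, 7.6125, 10.1125
Σ(xᵢ − x̄)² = 882.6488 ⇒ m₂ = 882.6488/8 = 110.33109
Σ(xᵢ − x̄)³ = -14507.4277 ⇒ m₃ = -14507.4277/8 = -1813.42846
m₂^(3/2) = 110.33109^(1.5) = 1158.90246
g_1 = m₃ / m₂^(3/2) = -1813.42846 / 1158.90246 ≈ -1.565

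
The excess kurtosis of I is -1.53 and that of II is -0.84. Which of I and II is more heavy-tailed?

II

Higher excess kurtosis ⇒ heavier tails relative to the normal distribution.
-1.53 vs -0.84: the larger is -0.84, so II has heavier tails.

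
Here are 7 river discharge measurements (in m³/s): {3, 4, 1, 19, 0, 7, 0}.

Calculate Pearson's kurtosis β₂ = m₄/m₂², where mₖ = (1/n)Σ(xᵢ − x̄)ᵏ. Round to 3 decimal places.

3.948

x̄ = 4.8571
Σ(xᵢ − x̄)² = 270.8571 ⇒ m₂ = 38.69388
Σ(xᵢ − x̄)⁴ = 41376.1749 ⇒ m₄ = 5910.88213
m₂² = 1497.21616
β₂ = m₄/m₂² = 5910.88213 / 1497.21616 ≈ 3.948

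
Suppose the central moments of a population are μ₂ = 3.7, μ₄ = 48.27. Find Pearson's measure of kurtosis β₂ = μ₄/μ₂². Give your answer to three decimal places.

μ₂² = 3.7² = 13.69000
μ₄/μ₂² = 48.27 / 13.69000 = 3.52593
β₂ ≈ 3.526

3.526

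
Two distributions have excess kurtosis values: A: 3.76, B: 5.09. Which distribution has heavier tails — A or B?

B

Higher excess kurtosis ⇒ heavier tails relative to the normal distribution.
3.76 vs 5.09: the larger is 5.09, so B has heavier tails.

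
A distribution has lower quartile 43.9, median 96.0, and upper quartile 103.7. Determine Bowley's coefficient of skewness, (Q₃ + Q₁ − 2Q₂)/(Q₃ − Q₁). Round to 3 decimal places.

-0.742

numerator: Q₃ + Q₁ − 2Q₂ = 103.7 + 43.9 − 2×96.0 = -44.4000
denominator: Q₃ − Q₁ = 103.7 − 43.9 = 59.8000
Bowley skewness = -44.4000 / 59.8000 ≈ -0.742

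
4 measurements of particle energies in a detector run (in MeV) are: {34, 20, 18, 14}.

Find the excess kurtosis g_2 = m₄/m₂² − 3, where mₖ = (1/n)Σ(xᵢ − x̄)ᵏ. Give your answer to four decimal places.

-0.8472

x̄ = 21.5000
Σ(xᵢ − x̄)² = 227.0000 ⇒ m₂ = 56.75000
Σ(xᵢ − x̄)⁴ = 27733.2500 ⇒ m₄ = 6933.31250
m₂² = 3220.56250
g_2 = m₄/m₂² − 3 = 2.15283 − 3 ≈ -0.8472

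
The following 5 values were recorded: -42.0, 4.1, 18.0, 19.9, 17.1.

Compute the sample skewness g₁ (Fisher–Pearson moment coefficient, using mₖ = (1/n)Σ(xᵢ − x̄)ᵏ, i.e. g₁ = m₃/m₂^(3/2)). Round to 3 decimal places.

x̄ = (-42.0 + 4.1 + 18.0 + 19.9 + 17.1) / 5 = 3.4200
deviations (xᵢ − x̄): -45.4200, 0.6800, 14.5800, 16.4800, 13.6800
Σ(xᵢ − x̄)² = 2734.7480 ⇒ m₂ = 2734.7480/5 = 546.94960
Σ(xᵢ − x̄)³ = -83564.7919 ⇒ m₃ = -83564.7919/5 = -16712.95838
m₂^(3/2) = 546.94960^(1.5) = 12791.48493
g₁ = m₃ / m₂^(3/2) = -16712.95838 / 12791.48493 ≈ -1.307

-1.307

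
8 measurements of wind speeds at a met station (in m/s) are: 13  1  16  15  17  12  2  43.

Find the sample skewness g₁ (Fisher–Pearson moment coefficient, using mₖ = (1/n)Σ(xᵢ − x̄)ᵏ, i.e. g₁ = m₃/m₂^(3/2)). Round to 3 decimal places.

1.236

x̄ = (13 + 1 + 16 + 15 + 17 + 12 + 2 + 43) / 8 = 14.8750
deviations (xᵢ − x̄): -1.8750, -13.8750, 1.1250, 0.1250, 2.1250, -2.8750, -12.8750, 28.1250
Σ(xᵢ − x̄)² = 1166.8750 ⇒ m₂ = 1166.8750/8 = 145.85938
Σ(xᵢ − x̄)³ = 17422.5938 ⇒ m₃ = 17422.5938/8 = 2177.82422
m₂^(3/2) = 145.85938^(1.5) = 1761.57656
g₁ = m₃ / m₂^(3/2) = 2177.82422 / 1761.57656 ≈ 1.236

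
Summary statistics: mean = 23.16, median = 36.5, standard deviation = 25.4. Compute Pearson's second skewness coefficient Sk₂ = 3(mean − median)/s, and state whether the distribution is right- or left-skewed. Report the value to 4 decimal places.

Sk₂ = 3(23.16 − 36.5) / 25.4 = 3 × -13.3400 / 25.4
    = -40.0200 / 25.4 ≈ -1.5756
Sk₂ < 0 ⇒ mean < median ⇒ left-skewed (negative skew).

-1.5756, left-skewed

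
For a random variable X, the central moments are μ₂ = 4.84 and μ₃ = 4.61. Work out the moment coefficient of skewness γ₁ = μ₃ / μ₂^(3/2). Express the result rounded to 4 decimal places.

σ = √μ₂ = √4.84 = 2.20000
σ³ = μ₂^(3/2) = 10.64800
γ₁ = μ₃/σ³ = 4.61 / 10.64800 ≈ 0.4329

0.4329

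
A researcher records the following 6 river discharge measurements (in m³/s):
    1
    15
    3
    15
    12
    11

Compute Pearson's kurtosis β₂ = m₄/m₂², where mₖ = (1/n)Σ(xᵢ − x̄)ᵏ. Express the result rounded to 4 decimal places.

1.5822

x̄ = 9.5000
Σ(xᵢ − x̄)² = 183.5000 ⇒ m₂ = 30.58333
Σ(xᵢ − x̄)⁴ = 8879.3750 ⇒ m₄ = 1479.89583
m₂² = 935.34028
β₂ = m₄/m₂² = 1479.89583 / 935.34028 ≈ 1.5822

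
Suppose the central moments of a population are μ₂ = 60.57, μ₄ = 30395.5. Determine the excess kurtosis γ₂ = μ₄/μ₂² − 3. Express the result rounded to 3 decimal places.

μ₂² = 60.57² = 3668.72490
μ₄/μ₂² = 30395.5 / 3668.72490 = 8.28503
γ₂ = 8.28503 − 3 ≈ 5.285

5.285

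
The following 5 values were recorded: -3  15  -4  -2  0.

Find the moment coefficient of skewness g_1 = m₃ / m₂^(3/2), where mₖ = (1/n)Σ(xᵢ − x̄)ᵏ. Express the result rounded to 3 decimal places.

1.372

x̄ = (-3 + 15 - 4 - 2 + 0) / 5 = 1.2000
deviations (xᵢ − x̄): -4.2000, 13.8000, -5.2000, -3.2000, -1.2000
Σ(xᵢ − x̄)² = 246.8000 ⇒ m₂ = 246.8000/5 = 49.36000
Σ(xᵢ − x̄)³ = 2378.8800 ⇒ m₃ = 2378.8800/5 = 475.77600
m₂^(3/2) = 49.36000^(1.5) = 346.78693
g_1 = m₃ / m₂^(3/2) = 475.77600 / 346.78693 ≈ 1.372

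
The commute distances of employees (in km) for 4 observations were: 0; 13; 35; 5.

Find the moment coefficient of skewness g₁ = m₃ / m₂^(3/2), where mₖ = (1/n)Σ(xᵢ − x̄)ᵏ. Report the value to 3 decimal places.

x̄ = (0 + 13 + 35 + 5) / 4 = 13.2500
deviations (xᵢ − x̄): -13.2500, -0.2500, 21.7500, -8.2500
Σ(xᵢ − x̄)² = 716.7500 ⇒ m₂ = 716.7500/4 = 179.18750
Σ(xᵢ − x̄)³ = 7401.3750 ⇒ m₃ = 7401.3750/4 = 1850.34375
m₂^(3/2) = 179.18750^(1.5) = 2398.62063
g₁ = m₃ / m₂^(3/2) = 1850.34375 / 2398.62063 ≈ 0.771

0.771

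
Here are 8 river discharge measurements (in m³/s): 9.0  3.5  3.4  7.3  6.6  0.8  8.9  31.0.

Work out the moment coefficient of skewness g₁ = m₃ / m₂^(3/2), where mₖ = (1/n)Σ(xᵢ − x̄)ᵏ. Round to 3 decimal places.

x̄ = (9.0 + 3.5 + 3.4 + 7.3 + 6.6 + 0.8 + 8.9 + 31.0) / 8 = 8.8125
deviations (xᵢ − x̄): 0.1875, -5.3125, -5.4125, -1.5125, -2.2125, -8.0125, 0.0875, 22.1875
Σ(xᵢ − x̄)² = 621.2288 ⇒ m₂ = 621.2288/8 = 77.65359
Σ(xᵢ − x̄)³ = 10085.3969 ⇒ m₃ = 10085.3969/8 = 1260.67461
m₂^(3/2) = 77.65359^(1.5) = 684.29338
g₁ = m₃ / m₂^(3/2) = 1260.67461 / 684.29338 ≈ 1.842

1.842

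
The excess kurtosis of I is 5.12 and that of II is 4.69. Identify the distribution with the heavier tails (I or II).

I

Higher excess kurtosis ⇒ heavier tails relative to the normal distribution.
5.12 vs 4.69: the larger is 5.12, so I has heavier tails.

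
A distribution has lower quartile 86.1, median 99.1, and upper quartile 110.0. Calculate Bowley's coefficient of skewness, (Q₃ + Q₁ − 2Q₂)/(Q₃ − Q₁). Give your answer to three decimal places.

numerator: Q₃ + Q₁ − 2Q₂ = 110.0 + 86.1 − 2×99.1 = -2.1000
denominator: Q₃ − Q₁ = 110.0 − 86.1 = 23.9000
Bowley skewness = -2.1000 / 23.9000 ≈ -0.088

-0.088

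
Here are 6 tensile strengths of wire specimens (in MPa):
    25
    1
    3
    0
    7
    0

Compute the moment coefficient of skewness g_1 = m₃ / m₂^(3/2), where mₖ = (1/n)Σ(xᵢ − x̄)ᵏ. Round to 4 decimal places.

x̄ = (25 + 1 + 3 + 0 + 7 + 0) / 6 = 6.0000
deviations (xᵢ − x̄): 19.0000, -5.0000, -3.0000, -6.0000, 1.0000, -6.0000
Σ(xᵢ − x̄)² = 468.0000 ⇒ m₂ = 468.0000/6 = 78.00000
Σ(xᵢ − x̄)³ = 6276.0000 ⇒ m₃ = 6276.0000/6 = 1046.00000
m₂^(3/2) = 78.00000^(1.5) = 688.87735
g_1 = m₃ / m₂^(3/2) = 1046.00000 / 688.87735 ≈ 1.5184

1.5184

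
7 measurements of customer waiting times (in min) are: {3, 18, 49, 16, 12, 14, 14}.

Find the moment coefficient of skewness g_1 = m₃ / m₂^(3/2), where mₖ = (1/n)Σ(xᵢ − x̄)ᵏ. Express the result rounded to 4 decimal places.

x̄ = (3 + 18 + 49 + 16 + 12 + 14 + 14) / 7 = 18.0000
deviations (xᵢ − x̄): -15.0000, 0.0000, 31.0000, -2.0000, -6.0000, -4.0000, -4.0000
Σ(xᵢ − x̄)² = 1258.0000 ⇒ m₂ = 1258.0000/7 = 179.71429
Σ(xᵢ − x̄)³ = 26064.0000 ⇒ m₃ = 26064.0000/7 = 3723.42857
m₂^(3/2) = 179.71429^(1.5) = 2409.20581
g_1 = m₃ / m₂^(3/2) = 3723.42857 / 2409.20581 ≈ 1.5455

1.5455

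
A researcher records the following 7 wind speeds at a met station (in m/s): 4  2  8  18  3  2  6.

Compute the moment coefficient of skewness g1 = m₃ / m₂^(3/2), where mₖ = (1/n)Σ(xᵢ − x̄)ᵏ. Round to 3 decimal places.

1.472

x̄ = (4 + 2 + 8 + 18 + 3 + 2 + 6) / 7 = 6.1429
deviations (xᵢ − x̄): -2.1429, -4.1429, 1.8571, 11.8571, -3.1429, -4.1429, -0.1429
Σ(xᵢ − x̄)² = 192.8571 ⇒ m₂ = 192.8571/7 = 27.55102
Σ(xᵢ − x̄)³ = 1490.3265 ⇒ m₃ = 1490.3265/7 = 212.90379
m₂^(3/2) = 27.55102^(1.5) = 144.61273
g1 = m₃ / m₂^(3/2) = 212.90379 / 144.61273 ≈ 1.472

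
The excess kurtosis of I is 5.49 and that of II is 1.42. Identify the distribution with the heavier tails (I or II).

Higher excess kurtosis ⇒ heavier tails relative to the normal distribution.
5.49 vs 1.42: the larger is 5.49, so I has heavier tails.

I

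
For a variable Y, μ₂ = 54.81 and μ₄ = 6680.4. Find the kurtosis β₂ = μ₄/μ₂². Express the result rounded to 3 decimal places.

2.224

μ₂² = 54.81² = 3004.13610
μ₄/μ₂² = 6680.4 / 3004.13610 = 2.22373
β₂ ≈ 2.224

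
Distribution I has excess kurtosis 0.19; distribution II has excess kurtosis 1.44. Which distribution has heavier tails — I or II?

Higher excess kurtosis ⇒ heavier tails relative to the normal distribution.
0.19 vs 1.44: the larger is 1.44, so II has heavier tails.

II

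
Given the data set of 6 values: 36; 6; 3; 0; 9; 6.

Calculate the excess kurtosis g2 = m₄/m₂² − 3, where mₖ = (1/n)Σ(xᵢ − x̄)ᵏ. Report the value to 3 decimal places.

0.830

x̄ = 10.0000
Σ(xᵢ − x̄)² = 858.0000 ⇒ m₂ = 143.00000
Σ(xᵢ − x̄)⁴ = 469890.0000 ⇒ m₄ = 78315.00000
m₂² = 20449.00000
g2 = m₄/m₂² − 3 = 3.82977 − 3 ≈ 0.830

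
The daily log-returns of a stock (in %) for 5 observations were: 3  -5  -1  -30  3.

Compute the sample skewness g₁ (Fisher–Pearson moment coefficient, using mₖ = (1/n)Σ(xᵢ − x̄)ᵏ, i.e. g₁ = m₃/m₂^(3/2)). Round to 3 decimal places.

x̄ = (3 - 5 - 1 - 30 + 3) / 5 = -6.0000
deviations (xᵢ − x̄): 9.0000, 1.0000, 5.0000, -24.0000, 9.0000
Σ(xᵢ − x̄)² = 764.0000 ⇒ m₂ = 764.0000/5 = 152.80000
Σ(xᵢ − x̄)³ = -12240.0000 ⇒ m₃ = -12240.0000/5 = -2448.00000
m₂^(3/2) = 152.80000^(1.5) = 1888.79590
g₁ = m₃ / m₂^(3/2) = -2448.00000 / 1888.79590 ≈ -1.296

-1.296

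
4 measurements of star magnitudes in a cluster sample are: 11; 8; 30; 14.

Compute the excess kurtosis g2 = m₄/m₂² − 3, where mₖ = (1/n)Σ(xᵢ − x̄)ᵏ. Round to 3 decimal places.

-0.824

x̄ = 15.7500
Σ(xᵢ − x̄)² = 288.7500 ⇒ m₂ = 72.18750
Σ(xᵢ − x̄)⁴ = 45360.3281 ⇒ m₄ = 11340.08203
m₂² = 5211.03516
g2 = m₄/m₂² − 3 = 2.17617 − 3 ≈ -0.824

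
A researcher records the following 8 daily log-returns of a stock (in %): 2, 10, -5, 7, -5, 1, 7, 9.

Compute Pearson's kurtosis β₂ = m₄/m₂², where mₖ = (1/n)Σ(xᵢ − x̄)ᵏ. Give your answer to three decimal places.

1.652

x̄ = 3.2500
Σ(xᵢ − x̄)² = 249.5000 ⇒ m₂ = 31.18750
Σ(xᵢ − x̄)⁴ = 12857.6563 ⇒ m₄ = 1607.20703
m₂² = 972.66016
β₂ = m₄/m₂² = 1607.20703 / 972.66016 ≈ 1.652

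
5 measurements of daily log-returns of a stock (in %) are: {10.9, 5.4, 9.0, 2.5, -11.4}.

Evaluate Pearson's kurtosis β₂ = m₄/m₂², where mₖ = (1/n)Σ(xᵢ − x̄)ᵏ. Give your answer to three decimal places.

2.625

x̄ = 3.2800
Σ(xᵢ − x̄)² = 311.3880 ⇒ m₂ = 62.27760
Σ(xᵢ − x̄)⁴ = 50903.8224 ⇒ m₄ = 10180.76449
m₂² = 3878.49946
β₂ = m₄/m₂² = 10180.76449 / 3878.49946 ≈ 2.625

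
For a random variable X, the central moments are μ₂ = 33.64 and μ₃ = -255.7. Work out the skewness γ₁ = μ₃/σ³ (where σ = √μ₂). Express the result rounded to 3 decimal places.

-1.311

σ = √μ₂ = √33.64 = 5.80000
σ³ = μ₂^(3/2) = 195.11200
γ₁ = μ₃/σ³ = -255.7 / 195.11200 ≈ -1.311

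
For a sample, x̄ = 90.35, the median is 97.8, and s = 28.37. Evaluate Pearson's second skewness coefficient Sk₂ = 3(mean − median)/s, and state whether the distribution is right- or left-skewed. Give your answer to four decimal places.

-0.7878, left-skewed

Sk₂ = 3(90.35 − 97.8) / 28.37 = 3 × -7.4500 / 28.37
    = -22.3500 / 28.37 ≈ -0.7878
Sk₂ < 0 ⇒ mean < median ⇒ left-skewed (negative skew).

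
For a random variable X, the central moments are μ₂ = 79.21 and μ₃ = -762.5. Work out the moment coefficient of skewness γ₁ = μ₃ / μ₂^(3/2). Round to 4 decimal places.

σ = √μ₂ = √79.21 = 8.90000
σ³ = μ₂^(3/2) = 704.96900
γ₁ = μ₃/σ³ = -762.5 / 704.96900 ≈ -1.0816

-1.0816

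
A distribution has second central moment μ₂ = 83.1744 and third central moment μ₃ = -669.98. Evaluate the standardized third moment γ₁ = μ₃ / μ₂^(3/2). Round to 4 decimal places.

-0.8832

σ = √μ₂ = √83.1744 = 9.12000
σ³ = μ₂^(3/2) = 758.55053
γ₁ = μ₃/σ³ = -669.98 / 758.55053 ≈ -0.8832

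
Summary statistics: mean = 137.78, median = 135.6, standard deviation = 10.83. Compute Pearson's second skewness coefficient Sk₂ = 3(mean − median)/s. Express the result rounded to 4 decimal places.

Sk₂ = 3(137.78 − 135.6) / 10.83 = 3 × 2.1800 / 10.83
    = 6.5400 / 10.83 ≈ 0.6039

0.6039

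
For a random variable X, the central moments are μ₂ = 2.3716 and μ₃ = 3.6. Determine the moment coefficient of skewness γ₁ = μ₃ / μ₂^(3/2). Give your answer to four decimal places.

0.9857

σ = √μ₂ = √2.3716 = 1.54000
σ³ = μ₂^(3/2) = 3.65226
γ₁ = μ₃/σ³ = 3.6 / 3.65226 ≈ 0.9857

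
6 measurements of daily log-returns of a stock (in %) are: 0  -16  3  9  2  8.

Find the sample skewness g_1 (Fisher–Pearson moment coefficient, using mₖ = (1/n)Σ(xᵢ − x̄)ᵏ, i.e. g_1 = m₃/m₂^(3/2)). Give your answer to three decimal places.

x̄ = (0 - 16 + 3 + 9 + 2 + 8) / 6 = 1.0000
deviations (xᵢ − x̄): -1.0000, -17.0000, 2.0000, 8.0000, 1.0000, 7.0000
Σ(xᵢ − x̄)² = 408.0000 ⇒ m₂ = 408.0000/6 = 68.00000
Σ(xᵢ − x̄)³ = -4050.0000 ⇒ m₃ = -4050.0000/6 = -675.00000
m₂^(3/2) = 68.00000^(1.5) = 560.74237
g_1 = m₃ / m₂^(3/2) = -675.00000 / 560.74237 ≈ -1.204

-1.204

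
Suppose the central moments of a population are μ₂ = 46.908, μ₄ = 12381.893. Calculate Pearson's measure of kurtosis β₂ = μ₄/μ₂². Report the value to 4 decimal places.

μ₂² = 46.908² = 2200.36046
μ₄/μ₂² = 12381.893 / 2200.36046 = 5.62721
β₂ ≈ 5.6272

5.6272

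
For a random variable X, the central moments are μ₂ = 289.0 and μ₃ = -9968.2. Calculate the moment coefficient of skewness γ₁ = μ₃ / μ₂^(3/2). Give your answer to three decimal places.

σ = √μ₂ = √289.0 = 17.00000
σ³ = μ₂^(3/2) = 4913.00000
γ₁ = μ₃/σ³ = -9968.2 / 4913.00000 ≈ -2.029

-2.029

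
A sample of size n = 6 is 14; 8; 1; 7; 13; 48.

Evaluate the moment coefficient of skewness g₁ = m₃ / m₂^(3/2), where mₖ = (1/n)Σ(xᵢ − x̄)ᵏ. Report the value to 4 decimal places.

x̄ = (14 + 8 + 1 + 7 + 13 + 48) / 6 = 15.1667
deviations (xᵢ − x̄): -1.1667, -7.1667, -14.1667, -8.1667, -2.1667, 32.8333
Σ(xᵢ − x̄)² = 1402.8333 ⇒ m₂ = 1402.8333/6 = 233.80556
Σ(xᵢ − x̄)³ = 31627.5556 ⇒ m₃ = 31627.5556/6 = 5271.25926
m₂^(3/2) = 233.80556^(1.5) = 3575.05098
g₁ = m₃ / m₂^(3/2) = 5271.25926 / 3575.05098 ≈ 1.4745

1.4745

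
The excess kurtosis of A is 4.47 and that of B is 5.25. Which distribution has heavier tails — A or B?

Higher excess kurtosis ⇒ heavier tails relative to the normal distribution.
4.47 vs 5.25: the larger is 5.25, so B has heavier tails.

B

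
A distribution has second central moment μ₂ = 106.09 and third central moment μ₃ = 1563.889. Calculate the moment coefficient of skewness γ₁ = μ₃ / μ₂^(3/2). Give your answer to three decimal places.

σ = √μ₂ = √106.09 = 10.30000
σ³ = μ₂^(3/2) = 1092.72700
γ₁ = μ₃/σ³ = 1563.889 / 1092.72700 ≈ 1.431

1.431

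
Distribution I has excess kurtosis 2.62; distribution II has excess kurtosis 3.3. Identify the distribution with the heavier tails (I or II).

Higher excess kurtosis ⇒ heavier tails relative to the normal distribution.
2.62 vs 3.3: the larger is 3.3, so II has heavier tails.

II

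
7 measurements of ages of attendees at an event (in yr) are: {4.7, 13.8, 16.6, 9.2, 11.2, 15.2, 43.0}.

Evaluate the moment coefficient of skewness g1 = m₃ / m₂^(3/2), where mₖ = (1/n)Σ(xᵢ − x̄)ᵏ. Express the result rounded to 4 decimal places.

x̄ = (4.7 + 13.8 + 16.6 + 9.2 + 11.2 + 15.2 + 43.0) / 7 = 16.2429
deviations (xᵢ − x̄): -11.5429, -2.4429, 0.3571, -7.0429, -5.0429, -1.0429, 26.7571
Σ(xᵢ − x̄)² = 931.3971 ⇒ m₂ = 931.3971/7 = 133.05673
Σ(xᵢ − x̄)³ = 17125.4454 ⇒ m₃ = 17125.4454/7 = 2446.49220
m₂^(3/2) = 133.05673^(1.5) = 1534.81237
g1 = m₃ / m₂^(3/2) = 2446.49220 / 1534.81237 ≈ 1.5940

1.5940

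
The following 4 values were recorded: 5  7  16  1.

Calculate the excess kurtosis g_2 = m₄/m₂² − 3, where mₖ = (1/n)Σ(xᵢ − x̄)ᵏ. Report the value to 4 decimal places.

x̄ = 7.2500
Σ(xᵢ − x̄)² = 120.7500 ⇒ m₂ = 30.18750
Σ(xᵢ − x̄)⁴ = 7413.3281 ⇒ m₄ = 1853.33203
m₂² = 911.28516
g_2 = m₄/m₂² − 3 = 2.03376 − 3 ≈ -0.9662

-0.9662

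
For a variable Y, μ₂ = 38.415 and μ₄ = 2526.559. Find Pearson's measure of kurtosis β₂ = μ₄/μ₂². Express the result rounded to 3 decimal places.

1.712

μ₂² = 38.415² = 1475.71223
μ₄/μ₂² = 2526.559 / 1475.71223 = 1.71209
β₂ ≈ 1.712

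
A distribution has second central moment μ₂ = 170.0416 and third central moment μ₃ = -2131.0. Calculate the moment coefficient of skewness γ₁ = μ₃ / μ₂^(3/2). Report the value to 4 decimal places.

-0.9611

σ = √μ₂ = √170.0416 = 13.04000
σ³ = μ₂^(3/2) = 2217.34246
γ₁ = μ₃/σ³ = -2131.0 / 2217.34246 ≈ -0.9611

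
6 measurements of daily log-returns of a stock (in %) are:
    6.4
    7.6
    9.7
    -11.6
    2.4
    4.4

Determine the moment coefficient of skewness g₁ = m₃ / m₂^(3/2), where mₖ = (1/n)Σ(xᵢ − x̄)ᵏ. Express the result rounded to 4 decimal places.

x̄ = (6.4 + 7.6 + 9.7 - 11.6 + 2.4 + 4.4) / 6 = 3.1500
deviations (xᵢ − x̄): 3.2500, 4.4500, 6.5500, -14.7500, -0.7500, 1.2500
Σ(xᵢ − x̄)² = 292.9550 ⇒ m₂ = 292.9550/6 = 48.82583
Σ(xᵢ − x̄)³ = -2804.0550 ⇒ m₃ = -2804.0550/6 = -467.34250
m₂^(3/2) = 48.82583^(1.5) = 341.17288
g₁ = m₃ / m₂^(3/2) = -467.34250 / 341.17288 ≈ -1.3698

-1.3698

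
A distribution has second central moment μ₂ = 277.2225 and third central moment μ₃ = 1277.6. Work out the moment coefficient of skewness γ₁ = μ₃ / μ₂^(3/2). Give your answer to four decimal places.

σ = √μ₂ = √277.2225 = 16.65000
σ³ = μ₂^(3/2) = 4615.75463
γ₁ = μ₃/σ³ = 1277.6 / 4615.75463 ≈ 0.2768

0.2768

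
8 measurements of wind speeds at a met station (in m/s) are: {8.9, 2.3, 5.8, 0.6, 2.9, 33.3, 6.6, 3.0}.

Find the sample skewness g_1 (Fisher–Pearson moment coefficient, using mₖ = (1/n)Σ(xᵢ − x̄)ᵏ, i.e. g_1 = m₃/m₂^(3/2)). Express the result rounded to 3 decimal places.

x̄ = (8.9 + 2.3 + 5.8 + 0.6 + 2.9 + 33.3 + 6.6 + 3.0) / 8 = 7.9250
deviations (xᵢ − x̄): 0.9750, -5.6250, -2.1250, -7.3250, -5.0250, 25.3750, -1.3250, -4.9250
Σ(xᵢ − x̄)² = 785.9150 ⇒ m₂ = 785.9150/8 = 98.23937
Σ(xᵢ − x̄)³ = 15510.3802 ⇒ m₃ = 15510.3802/8 = 1938.79753
m₂^(3/2) = 98.23937^(1.5) = 973.70721
g_1 = m₃ / m₂^(3/2) = 1938.79753 / 973.70721 ≈ 1.991

1.991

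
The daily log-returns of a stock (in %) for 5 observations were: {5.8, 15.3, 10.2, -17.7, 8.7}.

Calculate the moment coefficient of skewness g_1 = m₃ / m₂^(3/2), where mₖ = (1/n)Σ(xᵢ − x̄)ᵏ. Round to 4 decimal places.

x̄ = (5.8 + 15.3 + 10.2 - 17.7 + 8.7) / 5 = 4.4600
deviations (xᵢ − x̄): 1.3400, 10.8400, 5.7400, -22.1600, 4.2400
Σ(xᵢ − x̄)² = 661.2920 ⇒ m₂ = 661.2920/5 = 132.25840
Σ(xᵢ − x̄)³ = -9340.5026 ⇒ m₃ = -9340.5026/5 = -1868.10053
m₂^(3/2) = 132.25840^(1.5) = 1521.01990
g_1 = m₃ / m₂^(3/2) = -1868.10053 / 1521.01990 ≈ -1.2282

-1.2282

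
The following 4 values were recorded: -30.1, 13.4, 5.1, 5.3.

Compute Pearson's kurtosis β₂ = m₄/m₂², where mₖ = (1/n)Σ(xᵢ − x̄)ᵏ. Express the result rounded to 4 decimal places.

x̄ = -1.5750
Σ(xᵢ − x̄)² = 1129.7475 ⇒ m₂ = 282.43688
Σ(xᵢ − x̄)⁴ = 716575.6086 ⇒ m₄ = 179143.90214
m₂² = 79770.58836
β₂ = m₄/m₂² = 179143.90214 / 79770.58836 ≈ 2.2457

2.2457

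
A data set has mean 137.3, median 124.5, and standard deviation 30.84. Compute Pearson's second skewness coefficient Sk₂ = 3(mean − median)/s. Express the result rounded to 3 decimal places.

Sk₂ = 3(137.3 − 124.5) / 30.84 = 3 × 12.8000 / 30.84
    = 38.4000 / 30.84 ≈ 1.245

1.245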